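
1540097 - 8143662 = - 6603565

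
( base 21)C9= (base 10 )261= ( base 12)199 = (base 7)522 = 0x105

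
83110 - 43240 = 39870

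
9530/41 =9530/41 = 232.44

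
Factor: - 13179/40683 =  - 23/71= - 23^1*71^(-1 ) 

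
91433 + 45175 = 136608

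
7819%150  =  19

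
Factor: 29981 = 7^1*4283^1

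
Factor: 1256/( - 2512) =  - 2^( - 1) = - 1/2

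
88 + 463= 551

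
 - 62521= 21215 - 83736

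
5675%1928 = 1819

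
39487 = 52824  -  13337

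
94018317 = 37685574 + 56332743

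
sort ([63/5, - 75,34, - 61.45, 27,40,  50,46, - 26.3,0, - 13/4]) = [ - 75, - 61.45, - 26.3, - 13/4,0, 63/5,27, 34, 40,46 , 50] 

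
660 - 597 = 63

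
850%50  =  0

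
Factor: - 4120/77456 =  - 5/94  =  - 2^ ( - 1)*5^1 * 47^(- 1)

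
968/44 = 22 =22.00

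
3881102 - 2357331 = 1523771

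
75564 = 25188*3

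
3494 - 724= 2770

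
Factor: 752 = 2^4*47^1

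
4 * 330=1320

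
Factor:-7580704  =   - 2^5*236897^1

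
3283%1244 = 795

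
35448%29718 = 5730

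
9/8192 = 9/8192 = 0.00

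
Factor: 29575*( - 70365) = -2081044875  =  - 3^1*5^3*  7^1*13^2*4691^1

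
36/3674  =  18/1837 = 0.01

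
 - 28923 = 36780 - 65703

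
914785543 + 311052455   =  1225837998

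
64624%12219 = 3529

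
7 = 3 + 4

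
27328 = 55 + 27273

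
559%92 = 7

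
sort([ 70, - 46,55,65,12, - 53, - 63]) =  [-63,- 53  , - 46, 12,55, 65,70]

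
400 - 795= -395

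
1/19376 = 1/19376 =0.00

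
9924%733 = 395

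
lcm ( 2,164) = 164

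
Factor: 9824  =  2^5*307^1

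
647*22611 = 14629317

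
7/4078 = 7/4078 = 0.00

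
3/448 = 3/448 = 0.01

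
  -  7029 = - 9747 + 2718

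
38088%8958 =2256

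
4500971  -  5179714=-678743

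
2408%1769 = 639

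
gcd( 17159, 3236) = 1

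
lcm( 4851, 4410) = 48510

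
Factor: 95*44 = 2^2*5^1*11^1*19^1 = 4180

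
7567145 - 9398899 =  - 1831754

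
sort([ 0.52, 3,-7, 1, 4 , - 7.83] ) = [-7.83, - 7, 0.52, 1, 3,4] 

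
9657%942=237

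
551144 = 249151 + 301993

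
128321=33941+94380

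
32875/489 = 67+112/489  =  67.23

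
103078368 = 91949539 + 11128829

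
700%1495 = 700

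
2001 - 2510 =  - 509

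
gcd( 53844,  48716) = 2564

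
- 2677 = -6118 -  - 3441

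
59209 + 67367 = 126576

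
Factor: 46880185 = 5^1 *11^1*852367^1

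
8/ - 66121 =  - 1+66113/66121 =- 0.00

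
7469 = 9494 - 2025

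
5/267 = 5/267 = 0.02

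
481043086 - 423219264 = 57823822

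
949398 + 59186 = 1008584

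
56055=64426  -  8371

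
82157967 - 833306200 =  - 751148233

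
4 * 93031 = 372124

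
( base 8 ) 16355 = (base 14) 29AD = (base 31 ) 7LR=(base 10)7405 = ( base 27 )A47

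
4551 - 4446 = 105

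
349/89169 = 349/89169 = 0.00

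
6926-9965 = -3039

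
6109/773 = 7 + 698/773 = 7.90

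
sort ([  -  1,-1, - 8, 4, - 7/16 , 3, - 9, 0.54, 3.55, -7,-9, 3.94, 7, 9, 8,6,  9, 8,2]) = [ - 9, - 9, - 8 ,- 7,-1, - 1 , - 7/16 , 0.54,2, 3 , 3.55, 3.94, 4, 6 , 7, 8, 8, 9,9 ] 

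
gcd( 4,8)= 4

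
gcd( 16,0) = 16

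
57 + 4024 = 4081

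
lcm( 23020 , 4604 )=23020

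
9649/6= 9649/6  =  1608.17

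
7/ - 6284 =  -7/6284 = - 0.00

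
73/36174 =73/36174 = 0.00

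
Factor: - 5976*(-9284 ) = 55481184= 2^5*3^2 * 11^1*83^1*211^1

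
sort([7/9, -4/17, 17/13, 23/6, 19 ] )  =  [-4/17,7/9,17/13, 23/6,19]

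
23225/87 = 266 + 83/87=266.95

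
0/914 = 0 = 0.00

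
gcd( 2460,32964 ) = 492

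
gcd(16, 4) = 4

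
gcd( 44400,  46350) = 150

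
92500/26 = 46250/13  =  3557.69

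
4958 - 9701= - 4743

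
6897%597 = 330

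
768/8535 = 256/2845= 0.09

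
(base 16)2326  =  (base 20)129I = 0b10001100100110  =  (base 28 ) bda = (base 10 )8998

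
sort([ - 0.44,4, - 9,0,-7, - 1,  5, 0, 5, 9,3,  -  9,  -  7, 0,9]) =[ - 9,  -  9, - 7, - 7, -1, - 0.44, 0,0,0,3,4, 5,5,9, 9] 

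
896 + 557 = 1453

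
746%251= 244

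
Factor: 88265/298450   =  2^ ( - 1)*5^( - 1)*47^( - 1 ) * 139^1=139/470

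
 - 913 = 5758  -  6671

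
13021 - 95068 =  - 82047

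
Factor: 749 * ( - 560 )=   -2^4*5^1*7^2*107^1 = - 419440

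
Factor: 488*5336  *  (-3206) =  - 8348321408 = -2^7*7^1*23^1*29^1*61^1*229^1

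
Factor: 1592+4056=5648 = 2^4*353^1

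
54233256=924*58694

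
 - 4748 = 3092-7840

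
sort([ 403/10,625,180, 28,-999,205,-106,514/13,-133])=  [-999, -133, - 106,28, 514/13,  403/10  ,  180 , 205,625]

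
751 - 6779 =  - 6028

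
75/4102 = 75/4102 = 0.02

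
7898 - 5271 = 2627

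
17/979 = 17/979 = 0.02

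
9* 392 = 3528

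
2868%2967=2868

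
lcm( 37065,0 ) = 0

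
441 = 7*63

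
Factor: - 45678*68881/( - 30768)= 524391053/5128 = 2^ ( - 3)*23^1*331^1*641^( - 1)*68881^1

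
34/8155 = 34/8155= 0.00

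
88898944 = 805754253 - 716855309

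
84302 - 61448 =22854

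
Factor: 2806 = 2^1*23^1*61^1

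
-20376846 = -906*22491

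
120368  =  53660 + 66708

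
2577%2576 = 1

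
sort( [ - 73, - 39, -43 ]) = [ - 73, - 43,  -  39]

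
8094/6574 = 1 + 40/173 =1.23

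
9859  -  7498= 2361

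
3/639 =1/213 = 0.00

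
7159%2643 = 1873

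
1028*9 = 9252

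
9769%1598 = 181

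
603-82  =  521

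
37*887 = 32819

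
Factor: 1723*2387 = 7^1*11^1*31^1*1723^1 = 4112801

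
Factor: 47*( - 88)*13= - 2^3 * 11^1* 13^1*47^1  =  - 53768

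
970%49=39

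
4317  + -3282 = 1035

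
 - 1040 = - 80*13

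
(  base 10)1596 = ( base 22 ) 36c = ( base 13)95A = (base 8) 3074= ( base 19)480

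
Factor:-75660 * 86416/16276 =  - 125735280/313 = - 2^4*3^1*5^1 * 11^1*97^1*313^(- 1)*491^1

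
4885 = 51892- 47007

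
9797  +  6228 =16025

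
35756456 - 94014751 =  - 58258295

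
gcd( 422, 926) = 2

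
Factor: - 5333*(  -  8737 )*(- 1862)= - 2^1*7^2*19^1*5333^1 * 8737^1=- 86758811902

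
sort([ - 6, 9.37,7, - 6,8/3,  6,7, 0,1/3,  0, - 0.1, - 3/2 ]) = [ - 6, - 6, - 3/2, - 0.1,0, 0,1/3,8/3, 6, 7,7,9.37]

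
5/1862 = 5/1862 = 0.00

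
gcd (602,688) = 86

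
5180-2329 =2851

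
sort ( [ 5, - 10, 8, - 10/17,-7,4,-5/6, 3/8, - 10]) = [ - 10, - 10, - 7,-5/6, - 10/17,3/8, 4  ,  5, 8 ] 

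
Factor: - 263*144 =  - 37872  =  - 2^4*3^2*263^1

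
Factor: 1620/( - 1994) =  -810/997 =-2^1 * 3^4*5^1 *997^( - 1) 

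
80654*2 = 161308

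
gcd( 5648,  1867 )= 1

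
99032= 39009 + 60023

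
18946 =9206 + 9740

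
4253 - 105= 4148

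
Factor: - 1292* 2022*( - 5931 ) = 15494286744=2^3*3^3*17^1*19^1*337^1*659^1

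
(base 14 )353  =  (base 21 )1AA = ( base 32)KL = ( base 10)661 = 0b1010010101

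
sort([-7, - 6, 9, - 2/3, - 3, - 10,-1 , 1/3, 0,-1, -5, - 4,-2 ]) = [ - 10, - 7, - 6, - 5, - 4,-3, - 2, - 1,-1, - 2/3,0, 1/3, 9]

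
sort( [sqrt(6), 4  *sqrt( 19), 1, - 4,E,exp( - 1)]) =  [  -  4,exp( - 1), 1,sqrt( 6 ),E,4*sqrt ( 19)] 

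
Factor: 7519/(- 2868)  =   - 2^( - 2)*3^( -1) *73^1 *103^1*239^( - 1)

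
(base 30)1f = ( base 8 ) 55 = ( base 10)45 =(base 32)1d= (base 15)30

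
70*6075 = 425250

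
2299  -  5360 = -3061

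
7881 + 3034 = 10915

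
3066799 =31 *98929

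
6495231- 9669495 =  - 3174264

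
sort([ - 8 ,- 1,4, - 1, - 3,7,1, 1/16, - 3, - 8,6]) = [ - 8, - 8, -3,  -  3,  -  1, - 1, 1/16, 1, 4 , 6,7 ] 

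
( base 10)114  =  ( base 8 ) 162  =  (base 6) 310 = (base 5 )424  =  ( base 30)3O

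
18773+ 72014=90787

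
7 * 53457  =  374199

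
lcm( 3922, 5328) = 282384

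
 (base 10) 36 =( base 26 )1a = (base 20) 1G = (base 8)44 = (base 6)100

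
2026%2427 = 2026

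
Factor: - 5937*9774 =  - 58028238 = - 2^1*3^4 * 181^1*1979^1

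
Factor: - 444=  - 2^2*3^1 * 37^1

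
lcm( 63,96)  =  2016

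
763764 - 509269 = 254495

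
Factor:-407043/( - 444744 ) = 2^( - 3)* 3^( - 1)*7^2 * 13^1*29^ (- 1)=637/696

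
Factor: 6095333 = 17^1*19^1 * 113^1* 167^1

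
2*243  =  486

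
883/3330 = 883/3330 = 0.27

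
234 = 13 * 18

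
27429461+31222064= 58651525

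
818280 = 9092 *90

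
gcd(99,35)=1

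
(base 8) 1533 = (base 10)859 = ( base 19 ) 274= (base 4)31123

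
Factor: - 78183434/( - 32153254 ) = 5584531/2296661 = 137^1*40763^1*2296661^( - 1 )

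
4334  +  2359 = 6693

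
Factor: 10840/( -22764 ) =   -  2^1*3^(  -  1)*5^1*7^( - 1) = -10/21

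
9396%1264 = 548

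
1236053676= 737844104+498209572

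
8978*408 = 3663024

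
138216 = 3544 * 39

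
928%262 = 142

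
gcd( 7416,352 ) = 8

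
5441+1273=6714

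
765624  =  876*874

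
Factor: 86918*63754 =5541370172 = 2^2* 13^1*127^1  *251^1*3343^1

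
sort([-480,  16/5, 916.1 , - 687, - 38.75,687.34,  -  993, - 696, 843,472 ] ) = [-993, - 696, - 687, - 480,  -  38.75, 16/5, 472, 687.34,843, 916.1 ] 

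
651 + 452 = 1103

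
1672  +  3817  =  5489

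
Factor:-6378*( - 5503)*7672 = 269272884048 = 2^4 * 3^1 * 7^1*137^1*1063^1  *  5503^1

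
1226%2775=1226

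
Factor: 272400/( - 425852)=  - 2^2  *3^1*5^2* 7^( - 1)*67^( - 1) = -  300/469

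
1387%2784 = 1387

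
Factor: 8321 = 53^1 *157^1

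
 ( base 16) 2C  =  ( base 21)22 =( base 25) 1j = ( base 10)44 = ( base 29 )1f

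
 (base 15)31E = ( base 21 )1cb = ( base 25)134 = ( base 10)704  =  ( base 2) 1011000000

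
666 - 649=17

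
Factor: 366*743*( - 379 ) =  - 103064502 =- 2^1 * 3^1*61^1*379^1  *  743^1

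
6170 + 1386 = 7556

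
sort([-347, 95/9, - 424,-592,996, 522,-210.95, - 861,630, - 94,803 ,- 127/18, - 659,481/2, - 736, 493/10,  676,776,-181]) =[-861,-736,-659, - 592, - 424 ,-347,  -  210.95 ,-181,- 94, - 127/18,95/9,493/10,481/2, 522, 630,676, 776,  803 , 996] 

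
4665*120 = 559800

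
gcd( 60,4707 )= 3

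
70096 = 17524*4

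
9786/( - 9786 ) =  - 1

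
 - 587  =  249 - 836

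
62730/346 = 31365/173 = 181.30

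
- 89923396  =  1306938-91230334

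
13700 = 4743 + 8957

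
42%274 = 42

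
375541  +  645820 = 1021361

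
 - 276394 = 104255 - 380649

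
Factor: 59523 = 3^1*19841^1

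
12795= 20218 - 7423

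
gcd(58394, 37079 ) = 7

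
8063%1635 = 1523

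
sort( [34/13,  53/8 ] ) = [34/13,53/8 ] 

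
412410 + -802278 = - 389868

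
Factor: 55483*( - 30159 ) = - 3^3 * 113^1 * 491^1*1117^1 = - 1673311797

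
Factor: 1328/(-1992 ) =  -2^1*3^( - 1) = - 2/3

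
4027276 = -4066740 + 8094016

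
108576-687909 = - 579333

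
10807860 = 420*25733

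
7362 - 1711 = 5651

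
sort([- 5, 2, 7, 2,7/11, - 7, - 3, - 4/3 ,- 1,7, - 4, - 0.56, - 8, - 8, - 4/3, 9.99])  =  [ - 8, - 8, - 7, - 5 , - 4, - 3 , - 4/3, - 4/3, - 1 ,-0.56, 7/11, 2, 2  ,  7,  7, 9.99] 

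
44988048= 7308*6156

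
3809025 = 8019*475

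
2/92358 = 1/46179 = 0.00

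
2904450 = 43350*67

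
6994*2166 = 15149004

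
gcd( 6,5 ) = 1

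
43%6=1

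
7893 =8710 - 817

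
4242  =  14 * 303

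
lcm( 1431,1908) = 5724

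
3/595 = 3/595 = 0.01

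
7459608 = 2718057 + 4741551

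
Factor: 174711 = 3^1*58237^1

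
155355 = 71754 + 83601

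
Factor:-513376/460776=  -244/219 = -2^2* 3^( -1)* 61^1*73^(- 1 ) 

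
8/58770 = 4/29385 = 0.00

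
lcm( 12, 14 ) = 84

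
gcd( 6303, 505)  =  1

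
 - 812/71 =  - 812/71 = - 11.44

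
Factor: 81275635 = 5^1*7^1*19^1*122219^1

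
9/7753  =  9/7753=0.00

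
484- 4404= - 3920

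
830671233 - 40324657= 790346576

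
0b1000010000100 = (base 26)66G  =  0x1084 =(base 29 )50n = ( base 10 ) 4228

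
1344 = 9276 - 7932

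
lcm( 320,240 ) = 960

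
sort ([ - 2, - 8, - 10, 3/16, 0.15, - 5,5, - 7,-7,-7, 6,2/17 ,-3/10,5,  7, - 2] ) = [-10,-8, - 7, - 7, - 7 ,-5 ,- 2,-2, - 3/10, 2/17, 0.15,3/16,5,5,6, 7]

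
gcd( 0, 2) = 2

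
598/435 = 598/435 = 1.37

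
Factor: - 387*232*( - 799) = 2^3*3^2*17^1*29^1*43^1*47^1 =71737416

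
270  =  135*2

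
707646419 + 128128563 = 835774982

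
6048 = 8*756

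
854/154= 5 + 6/11= 5.55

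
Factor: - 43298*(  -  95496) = 4134785808 = 2^4*3^1*23^1*173^1* 21649^1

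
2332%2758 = 2332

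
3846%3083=763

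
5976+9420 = 15396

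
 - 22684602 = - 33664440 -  - 10979838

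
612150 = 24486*25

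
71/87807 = 71/87807 = 0.00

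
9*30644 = 275796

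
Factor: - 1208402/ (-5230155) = 2^1* 3^ ( - 1) * 5^(- 1 ) * 7^(  -  1 )*13^1 * 46477^1*49811^(-1) 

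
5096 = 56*91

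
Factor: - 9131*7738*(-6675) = 2^1*3^1*5^2*23^1*53^1*73^1*89^1*397^1= 471626650650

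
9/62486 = 9/62486 = 0.00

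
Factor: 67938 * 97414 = 2^2 * 3^1*13^2*53^1 *67^1*919^1 = 6618112332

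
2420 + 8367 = 10787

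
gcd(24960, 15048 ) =24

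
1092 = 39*28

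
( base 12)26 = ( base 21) 19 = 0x1E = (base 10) 30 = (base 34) U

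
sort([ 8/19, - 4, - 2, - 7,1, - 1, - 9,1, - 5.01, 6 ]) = [ - 9,-7,-5.01 ,-4,  -  2, - 1  ,  8/19,  1, 1,6 ] 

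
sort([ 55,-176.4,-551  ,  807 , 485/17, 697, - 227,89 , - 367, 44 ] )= [ - 551, - 367, - 227, - 176.4,485/17, 44,55, 89,697, 807]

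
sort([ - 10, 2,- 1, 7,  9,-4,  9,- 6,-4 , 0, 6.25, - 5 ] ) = [-10, - 6, - 5, - 4,  -  4, -1, 0  ,  2,6.25,7,9 , 9 ] 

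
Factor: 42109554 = 2^1*3^1 * 7018259^1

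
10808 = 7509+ 3299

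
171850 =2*85925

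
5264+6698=11962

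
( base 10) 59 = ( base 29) 21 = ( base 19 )32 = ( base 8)73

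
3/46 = 3/46 = 0.07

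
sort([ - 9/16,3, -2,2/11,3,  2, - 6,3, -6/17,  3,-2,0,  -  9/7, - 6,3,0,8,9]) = [ - 6,  -  6,-2, - 2, - 9/7, - 9/16, - 6/17,0,  0,2/11, 2, 3,3, 3,  3,3,  8,9 ] 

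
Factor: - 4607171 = - 4607171^1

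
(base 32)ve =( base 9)1337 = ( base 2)1111101110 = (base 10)1006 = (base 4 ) 33232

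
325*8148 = 2648100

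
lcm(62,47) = 2914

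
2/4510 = 1/2255=0.00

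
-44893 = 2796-47689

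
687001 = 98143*7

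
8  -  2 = 6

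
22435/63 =3205/9=356.11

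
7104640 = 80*88808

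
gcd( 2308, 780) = 4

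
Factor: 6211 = 6211^1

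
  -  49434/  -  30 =8239/5=1647.80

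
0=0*( - 183)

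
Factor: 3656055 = 3^1*5^1*13^1 *18749^1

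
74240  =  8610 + 65630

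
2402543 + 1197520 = 3600063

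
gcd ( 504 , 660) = 12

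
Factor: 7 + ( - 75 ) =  - 68 = -2^2 * 17^1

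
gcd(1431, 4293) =1431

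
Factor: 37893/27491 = 3^1*17^1 * 37^ ( - 1 )=51/37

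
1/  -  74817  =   - 1/74817= - 0.00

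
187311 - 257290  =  -69979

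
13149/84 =156 + 15/28 = 156.54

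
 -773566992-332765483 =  - 1106332475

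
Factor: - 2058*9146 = - 2^2*3^1*7^3*17^1*269^1  =  - 18822468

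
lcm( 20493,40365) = 1332045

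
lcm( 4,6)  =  12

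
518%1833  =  518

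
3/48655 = 3/48655  =  0.00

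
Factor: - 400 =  - 2^4*5^2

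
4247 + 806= 5053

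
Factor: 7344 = 2^4*3^3*17^1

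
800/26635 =160/5327 = 0.03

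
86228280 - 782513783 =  - 696285503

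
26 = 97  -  71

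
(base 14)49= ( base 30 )25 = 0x41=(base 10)65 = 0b1000001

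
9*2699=24291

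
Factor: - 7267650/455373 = - 2^1 * 3^( - 1)*5^2 *13^1 * 19^( - 1 )*2663^(-1 )*3727^1 = - 2422550/151791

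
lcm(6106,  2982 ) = 128226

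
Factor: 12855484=2^2*163^1 * 19717^1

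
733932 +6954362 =7688294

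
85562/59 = 1450+12/59 = 1450.20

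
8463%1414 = 1393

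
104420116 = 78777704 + 25642412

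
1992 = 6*332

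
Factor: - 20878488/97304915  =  -2^3*3^2*5^(-1) *43^( - 1 )*101^(-1)*157^1*1847^1 *4481^( -1) 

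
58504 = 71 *824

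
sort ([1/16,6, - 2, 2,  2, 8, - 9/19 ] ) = [ - 2, - 9/19,1/16, 2, 2, 6, 8 ] 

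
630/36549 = 70/4061 = 0.02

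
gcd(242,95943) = 1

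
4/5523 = 4/5523 = 0.00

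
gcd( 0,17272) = 17272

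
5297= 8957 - 3660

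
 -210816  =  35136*( - 6)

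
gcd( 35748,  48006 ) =54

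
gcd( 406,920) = 2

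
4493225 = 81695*55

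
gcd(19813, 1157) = 1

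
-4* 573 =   -  2292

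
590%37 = 35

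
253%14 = 1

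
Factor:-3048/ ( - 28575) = 2^3*3^( - 1)*5^(-2) = 8/75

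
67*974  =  65258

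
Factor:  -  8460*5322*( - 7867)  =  354204752040 = 2^3 * 3^3*5^1 * 47^1*887^1 * 7867^1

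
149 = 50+99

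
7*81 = 567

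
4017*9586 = 38506962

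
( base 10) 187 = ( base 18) a7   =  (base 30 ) 67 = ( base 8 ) 273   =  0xbb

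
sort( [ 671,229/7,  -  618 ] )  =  [- 618,229/7,  671 ]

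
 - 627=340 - 967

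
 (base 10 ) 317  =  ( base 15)162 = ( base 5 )2232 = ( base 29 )AR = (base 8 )475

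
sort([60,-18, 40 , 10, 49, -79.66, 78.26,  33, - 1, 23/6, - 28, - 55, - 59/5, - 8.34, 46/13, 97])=[-79.66, - 55, - 28,-18 ,-59/5, - 8.34, - 1, 46/13 , 23/6, 10, 33,40, 49, 60,78.26,97]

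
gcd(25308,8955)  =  9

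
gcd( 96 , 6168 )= 24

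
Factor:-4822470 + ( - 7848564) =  - 12671034 = - 2^1*3^1*2111839^1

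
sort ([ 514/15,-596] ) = [-596 , 514/15]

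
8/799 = 8/799 = 0.01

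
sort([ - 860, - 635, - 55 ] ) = [ - 860, - 635, - 55]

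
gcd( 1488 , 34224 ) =1488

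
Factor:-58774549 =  - 223^1*449^1*587^1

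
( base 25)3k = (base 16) 5F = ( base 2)1011111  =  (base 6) 235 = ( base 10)95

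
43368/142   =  305 + 29/71 = 305.41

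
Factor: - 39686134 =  - 2^1*19843067^1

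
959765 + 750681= 1710446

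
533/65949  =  41/5073= 0.01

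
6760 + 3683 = 10443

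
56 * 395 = 22120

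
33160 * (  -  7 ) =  - 232120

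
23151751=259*89389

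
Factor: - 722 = -2^1*19^2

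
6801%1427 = 1093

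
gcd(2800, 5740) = 140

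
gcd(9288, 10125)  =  27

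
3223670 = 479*6730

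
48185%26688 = 21497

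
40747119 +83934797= 124681916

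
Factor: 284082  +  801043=5^3*8681^1 = 1085125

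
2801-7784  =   - 4983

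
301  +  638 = 939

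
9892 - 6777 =3115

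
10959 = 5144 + 5815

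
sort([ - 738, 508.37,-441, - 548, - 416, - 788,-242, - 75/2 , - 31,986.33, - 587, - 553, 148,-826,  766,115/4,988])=[ - 826, - 788, - 738, - 587, - 553 ,-548, - 441, - 416 , -242, - 75/2, - 31,115/4, 148,508.37,766, 986.33, 988] 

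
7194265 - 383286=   6810979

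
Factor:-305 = - 5^1*61^1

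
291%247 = 44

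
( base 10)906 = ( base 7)2433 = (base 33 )rf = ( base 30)106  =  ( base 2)1110001010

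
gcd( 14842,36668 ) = 2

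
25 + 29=54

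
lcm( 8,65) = 520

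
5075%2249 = 577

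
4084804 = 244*16741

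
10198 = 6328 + 3870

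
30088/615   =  30088/615 = 48.92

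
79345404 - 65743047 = 13602357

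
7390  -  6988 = 402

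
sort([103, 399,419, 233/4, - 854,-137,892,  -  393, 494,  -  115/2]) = [ - 854 ,-393,-137, - 115/2, 233/4,103, 399, 419, 494, 892] 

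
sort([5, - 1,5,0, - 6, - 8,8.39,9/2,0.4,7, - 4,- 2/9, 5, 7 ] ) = [ - 8,-6,-4, - 1,-2/9,0,0.4,9/2,5, 5,5, 7,7,8.39] 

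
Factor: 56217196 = 2^2*7^1*29^1*69233^1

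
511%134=109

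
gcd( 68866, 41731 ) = 1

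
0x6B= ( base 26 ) 43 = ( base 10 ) 107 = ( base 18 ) 5h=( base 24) 4B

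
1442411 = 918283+524128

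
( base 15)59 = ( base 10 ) 84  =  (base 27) 33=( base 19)48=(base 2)1010100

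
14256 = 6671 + 7585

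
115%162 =115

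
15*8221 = 123315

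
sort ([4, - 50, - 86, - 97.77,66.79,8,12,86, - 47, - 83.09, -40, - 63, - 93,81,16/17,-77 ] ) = [ - 97.77 ,-93, - 86,- 83.09, -77, - 63 , - 50,  -  47, - 40,  16/17,4,  8,12,66.79, 81,86] 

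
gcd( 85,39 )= 1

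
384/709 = 384/709 = 0.54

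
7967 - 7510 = 457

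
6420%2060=240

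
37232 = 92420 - 55188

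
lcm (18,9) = 18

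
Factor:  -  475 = -5^2*19^1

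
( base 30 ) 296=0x81c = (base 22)468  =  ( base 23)3L6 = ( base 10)2076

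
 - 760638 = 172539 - 933177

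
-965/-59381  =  965/59381 = 0.02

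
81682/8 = 10210 + 1/4= 10210.25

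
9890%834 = 716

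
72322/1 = 72322 = 72322.00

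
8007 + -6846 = 1161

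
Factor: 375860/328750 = 37586/32875  =  2^1 *5^( -3 )*263^(  -  1)*18793^1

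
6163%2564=1035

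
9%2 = 1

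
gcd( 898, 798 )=2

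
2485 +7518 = 10003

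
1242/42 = 29 + 4/7=29.57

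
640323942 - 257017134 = 383306808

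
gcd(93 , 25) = 1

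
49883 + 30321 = 80204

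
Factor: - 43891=-43891^1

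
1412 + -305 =1107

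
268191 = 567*473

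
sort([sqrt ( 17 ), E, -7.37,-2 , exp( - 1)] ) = [ - 7.37, - 2, exp( - 1 ),E,sqrt( 17)] 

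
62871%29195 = 4481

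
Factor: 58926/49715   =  966/815 = 2^1*3^1*5^ ( - 1)*7^1*23^1*163^( - 1)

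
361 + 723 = 1084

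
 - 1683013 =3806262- 5489275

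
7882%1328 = 1242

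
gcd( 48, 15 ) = 3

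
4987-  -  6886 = 11873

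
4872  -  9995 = -5123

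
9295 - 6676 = 2619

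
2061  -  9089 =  - 7028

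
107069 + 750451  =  857520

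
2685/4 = 2685/4=671.25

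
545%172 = 29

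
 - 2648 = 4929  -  7577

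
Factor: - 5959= - 59^1*101^1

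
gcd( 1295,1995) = 35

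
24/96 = 1/4 = 0.25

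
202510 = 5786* 35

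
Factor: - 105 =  - 3^1 *5^1*7^1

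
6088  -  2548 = 3540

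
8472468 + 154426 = 8626894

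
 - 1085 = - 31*35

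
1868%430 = 148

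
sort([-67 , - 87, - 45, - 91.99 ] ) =[ - 91.99, - 87, - 67, - 45]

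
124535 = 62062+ 62473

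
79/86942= 79/86942   =  0.00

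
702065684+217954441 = 920020125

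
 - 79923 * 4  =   - 319692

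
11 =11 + 0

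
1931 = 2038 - 107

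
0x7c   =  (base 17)75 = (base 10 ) 124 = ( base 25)4O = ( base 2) 1111100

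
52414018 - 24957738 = 27456280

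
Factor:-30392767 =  - 41^1 *139^1*5333^1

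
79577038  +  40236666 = 119813704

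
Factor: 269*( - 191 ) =  -  51379 = - 191^1*269^1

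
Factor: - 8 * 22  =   - 2^4*11^1 =- 176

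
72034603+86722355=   158756958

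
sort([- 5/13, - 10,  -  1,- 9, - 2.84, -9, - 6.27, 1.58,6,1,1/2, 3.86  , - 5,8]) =[-10, - 9 ,- 9, - 6.27, - 5, - 2.84, - 1, - 5/13, 1/2,1, 1.58,3.86, 6, 8]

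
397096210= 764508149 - 367411939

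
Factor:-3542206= - 2^1*1771103^1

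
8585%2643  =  656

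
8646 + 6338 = 14984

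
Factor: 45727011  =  3^5*11^1* 17107^1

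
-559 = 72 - 631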